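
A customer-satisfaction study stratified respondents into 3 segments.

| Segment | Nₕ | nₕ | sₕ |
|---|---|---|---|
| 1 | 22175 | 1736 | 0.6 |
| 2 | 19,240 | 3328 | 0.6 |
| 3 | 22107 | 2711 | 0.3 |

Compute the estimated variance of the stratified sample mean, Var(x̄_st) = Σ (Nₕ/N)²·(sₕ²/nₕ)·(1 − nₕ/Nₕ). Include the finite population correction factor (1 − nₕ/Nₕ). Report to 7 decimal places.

0.0000350

N = 63522. Term for each stratum: Wₕ²sₕ²/nₕ·(1−nₕ/Nₕ).
Var(x̄_st) = 0.0000232931 + 0.0000082073 + 0.0000035278 = 0.0000350283 → 0.0000350.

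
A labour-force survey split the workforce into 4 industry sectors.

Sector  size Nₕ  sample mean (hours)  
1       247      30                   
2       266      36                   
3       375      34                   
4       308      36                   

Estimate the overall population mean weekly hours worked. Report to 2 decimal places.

N = 247 + 266 + 375 + 308 = 1196.
Weight each subgroup mean by Nₕ/N and sum.
Σ Nₕx̄ₕ = 247·30 + 266·36 + 375·34 + 308·36 = 7410 + 9576 + 12750 + 11088 = 40824.
Divide by N: 40824 / 1196 = 34.1338... → 34.13.

34.13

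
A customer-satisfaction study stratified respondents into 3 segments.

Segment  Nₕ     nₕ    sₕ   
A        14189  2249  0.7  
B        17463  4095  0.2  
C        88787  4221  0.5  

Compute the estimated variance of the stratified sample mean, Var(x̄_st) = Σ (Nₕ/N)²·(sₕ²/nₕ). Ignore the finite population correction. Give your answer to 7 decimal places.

N = 120439; Wₕ = Nₕ/N.
segment A: (14189/120439)²·0.7²/2249 = 0.0000030240
segment B: (17463/120439)²·0.2²/4095 = 0.0000002054
segment C: (88787/120439)²·0.5²/4221 = 0.0000321876
Sum = 0.0000354170 → 0.0000354.

0.0000354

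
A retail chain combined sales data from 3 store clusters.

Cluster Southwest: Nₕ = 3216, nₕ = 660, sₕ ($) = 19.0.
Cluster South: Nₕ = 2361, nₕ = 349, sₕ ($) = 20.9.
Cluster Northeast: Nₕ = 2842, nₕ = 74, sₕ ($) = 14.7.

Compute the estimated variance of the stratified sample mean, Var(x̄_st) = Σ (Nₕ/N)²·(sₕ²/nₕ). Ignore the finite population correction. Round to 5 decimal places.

0.51100

N = 8419. Term for each stratum: Wₕ²sₕ²/nₕ.
Var(x̄_st) = 0.07981313 + 0.09843241 + 0.33275920 = 0.51100474 → 0.51100.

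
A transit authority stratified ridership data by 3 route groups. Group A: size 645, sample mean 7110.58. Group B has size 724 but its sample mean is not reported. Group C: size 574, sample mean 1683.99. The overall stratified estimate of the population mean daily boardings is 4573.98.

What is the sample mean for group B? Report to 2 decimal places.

4605.40

N = 645 + 724 + 574 = 1943.
Overall total = μ·N = 4573.98·1943 = 8887243.14.
Subtract the known strata: 645·7110.58 + 574·1683.99 = 5552934.36.
Remaining total for group B: 8887243.14 − 5552934.36 = 3334308.78.
Divide by its size: 3334308.78 / 724 = 4605.3989... → 4605.40.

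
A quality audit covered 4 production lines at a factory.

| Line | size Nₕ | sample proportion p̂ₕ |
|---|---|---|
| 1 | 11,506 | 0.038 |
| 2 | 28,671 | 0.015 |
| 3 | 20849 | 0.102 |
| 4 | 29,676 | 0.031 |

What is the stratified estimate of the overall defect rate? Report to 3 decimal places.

Wₕ = Nₕ/N with N = 90702: 0.1269, 0.3161, 0.2299, 0.3272.
p̂_st = 0.1269·0.038 + 0.3161·0.015 + 0.2299·0.102 + 0.3272·0.031 ≈ 0.04315... → 0.043.

0.043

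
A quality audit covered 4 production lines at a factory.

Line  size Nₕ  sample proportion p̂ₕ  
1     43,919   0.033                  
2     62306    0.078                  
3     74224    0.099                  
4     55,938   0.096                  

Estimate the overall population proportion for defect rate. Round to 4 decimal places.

0.0805

N = 43919 + 62306 + 74224 + 55938 = 236387.
Overall proportion = Σ (Nₕ/N)·p̂ₕ.
Σ Nₕp̂ₕ = 1449.327 + 4859.868 + 7348.176 + 5370.048 = 19027.419.
19027.419 / 236387 = 0.080493... → 0.0805.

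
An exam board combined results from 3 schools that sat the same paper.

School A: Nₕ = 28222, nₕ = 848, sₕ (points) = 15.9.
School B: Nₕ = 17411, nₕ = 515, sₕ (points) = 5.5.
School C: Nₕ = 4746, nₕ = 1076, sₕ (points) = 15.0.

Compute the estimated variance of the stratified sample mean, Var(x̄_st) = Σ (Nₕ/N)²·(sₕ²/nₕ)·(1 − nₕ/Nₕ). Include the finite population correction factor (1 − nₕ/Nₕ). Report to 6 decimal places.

N = 50379; Wₕ = Nₕ/N.
school A: (28222/50379)²·15.9²/848·(1 − 848/28222) = 0.090745555
school B: (17411/50379)²·5.5²/515·(1 − 515/17411) = 0.006808112
school C: (4746/50379)²·15.0²/1076·(1 − 1076/4746) = 0.001435043
Sum = 0.098988710 → 0.098989.

0.098989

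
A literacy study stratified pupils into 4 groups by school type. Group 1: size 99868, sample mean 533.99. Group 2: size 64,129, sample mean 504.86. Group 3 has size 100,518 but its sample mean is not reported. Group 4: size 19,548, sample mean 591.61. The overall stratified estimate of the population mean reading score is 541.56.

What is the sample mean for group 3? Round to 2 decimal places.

Σ Nₕx̄ₕ = N·μ, so 100518·x̄_3 = 284063·541.56 − (99868·533.99 + 64129·504.86 + 19548·591.61).
= 153837158.28 − 97269472.54 = 56567685.74.
x̄_3 = 56567685.74 / 100518 = 562.7618... → 562.76.

562.76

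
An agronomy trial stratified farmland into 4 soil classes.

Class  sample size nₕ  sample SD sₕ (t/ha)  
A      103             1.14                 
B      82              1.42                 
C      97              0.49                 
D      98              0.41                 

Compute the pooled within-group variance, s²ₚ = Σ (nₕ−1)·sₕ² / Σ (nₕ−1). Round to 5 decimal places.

Degrees of freedom: 102 + 81 + 96 + 97 = 376.
Σ(nₕ−1)sₕ² = 102·1.2996 + 81·2.0164 + 96·0.2401 + 97·0.1681 = 335.2429.
s²ₚ = 335.2429 / 376 = 0.8916035... → 0.89160.

0.89160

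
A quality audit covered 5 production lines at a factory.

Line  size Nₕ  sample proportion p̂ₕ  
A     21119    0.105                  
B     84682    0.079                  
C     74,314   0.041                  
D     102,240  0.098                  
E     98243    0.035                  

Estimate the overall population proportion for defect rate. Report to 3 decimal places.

0.067

N = 21119 + 84682 + 74314 + 102240 + 98243 = 380598.
Overall proportion = Σ (Nₕ/N)·p̂ₕ.
Σ Nₕp̂ₕ = 2217.495 + 6689.878 + 3046.874 + 10019.52 + 3438.505 = 25412.272.
25412.272 / 380598 = 0.06677... → 0.067.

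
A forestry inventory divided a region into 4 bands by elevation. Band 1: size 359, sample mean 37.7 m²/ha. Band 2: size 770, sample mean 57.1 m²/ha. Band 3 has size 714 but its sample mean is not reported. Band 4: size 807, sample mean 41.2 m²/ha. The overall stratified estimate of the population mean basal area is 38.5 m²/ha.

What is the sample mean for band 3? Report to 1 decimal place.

15.8

Σ Nₕx̄ₕ = N·μ, so 714·x̄_3 = 2650·38.5 − (359·37.7 + 770·57.1 + 807·41.2).
= 102025 − 90749.7 = 11275.3.
x̄_3 = 11275.3 / 714 = 15.792... → 15.8.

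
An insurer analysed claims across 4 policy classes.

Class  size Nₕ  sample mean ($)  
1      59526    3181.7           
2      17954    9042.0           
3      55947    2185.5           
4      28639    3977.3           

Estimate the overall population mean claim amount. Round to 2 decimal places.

N = 59526 + 17954 + 55947 + 28639 = 162066.
The stratified mean weights each stratum mean by its population share Nₕ/N.
Σ Nₕx̄ₕ = 59526·3181.7 + 17954·9042.0 + 55947·2185.5 + 28639·3977.3 = 189393874.2 + 162340068 + 122272168.5 + 113905894.7 = 587912005.4.
Divide by N: 587912005.4 / 162066 = 3627.6085... → 3627.61.

3627.61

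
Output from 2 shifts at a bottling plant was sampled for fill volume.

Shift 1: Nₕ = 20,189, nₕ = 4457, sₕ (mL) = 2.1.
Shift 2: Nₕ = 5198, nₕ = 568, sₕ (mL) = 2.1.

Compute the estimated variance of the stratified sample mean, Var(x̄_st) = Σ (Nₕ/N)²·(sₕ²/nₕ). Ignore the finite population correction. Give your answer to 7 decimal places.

N = 25387; Wₕ = Nₕ/N.
shift 1: (20189/25387)²·2.1²/4457 = 0.0006257528
shift 2: (5198/25387)²·2.1²/568 = 0.0003254918
Sum = 0.0009512446 → 0.0009512.

0.0009512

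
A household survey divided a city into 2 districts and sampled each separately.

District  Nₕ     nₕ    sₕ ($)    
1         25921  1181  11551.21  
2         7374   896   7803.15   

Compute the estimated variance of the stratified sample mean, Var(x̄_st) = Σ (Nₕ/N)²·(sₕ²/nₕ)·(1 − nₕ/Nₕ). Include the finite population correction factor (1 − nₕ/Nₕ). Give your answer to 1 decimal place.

68286.3

N = 33295; Wₕ = Nₕ/N.
district 1: (25921/33295)²·11551.21²/1181·(1 − 1181/25921) = 65357.9573
district 2: (7374/33295)²·7803.15²/896·(1 − 896/7374) = 2928.3160
Sum = 68286.2733 → 68286.3.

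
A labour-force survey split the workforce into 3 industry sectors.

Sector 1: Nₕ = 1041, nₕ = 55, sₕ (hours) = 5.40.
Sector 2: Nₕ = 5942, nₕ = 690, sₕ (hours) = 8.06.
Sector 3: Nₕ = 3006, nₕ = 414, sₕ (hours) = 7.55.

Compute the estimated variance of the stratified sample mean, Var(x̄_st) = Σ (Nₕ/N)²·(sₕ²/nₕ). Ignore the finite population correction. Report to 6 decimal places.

N = 9989; Wₕ = Nₕ/N.
sector 1: (1041/9989)²·5.40²/55 = 0.005758141
sector 2: (5942/9989)²·8.06²/690 = 0.033315187
sector 3: (3006/9989)²·7.55²/414 = 0.012468881
Sum = 0.051542209 → 0.051542.

0.051542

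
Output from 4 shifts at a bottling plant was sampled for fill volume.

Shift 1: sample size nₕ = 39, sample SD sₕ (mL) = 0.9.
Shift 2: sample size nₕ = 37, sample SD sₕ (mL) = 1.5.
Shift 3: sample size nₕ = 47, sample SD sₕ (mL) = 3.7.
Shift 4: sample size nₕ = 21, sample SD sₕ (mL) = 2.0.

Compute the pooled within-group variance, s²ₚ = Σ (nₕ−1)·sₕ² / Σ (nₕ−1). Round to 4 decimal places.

1: (39−1)·0.9² = 38·0.81 = 30.78
2: (37−1)·1.5² = 36·2.25 = 81
3: (47−1)·3.7² = 46·13.69 = 629.74
4: (21−1)·2.0² = 20·4 = 80
Numerator = 821.52; denominator = Σ(nₕ−1) = 140.
s²ₚ = 821.52/140 = 5.868 → 5.8680.

5.8680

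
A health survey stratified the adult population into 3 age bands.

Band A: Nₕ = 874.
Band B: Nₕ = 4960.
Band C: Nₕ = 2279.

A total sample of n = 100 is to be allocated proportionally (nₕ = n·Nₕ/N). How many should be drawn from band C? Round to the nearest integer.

28

N = 874 + 4960 + 2279 = 8113.
n_C = 100·2279/8113 = 28.091... → 28.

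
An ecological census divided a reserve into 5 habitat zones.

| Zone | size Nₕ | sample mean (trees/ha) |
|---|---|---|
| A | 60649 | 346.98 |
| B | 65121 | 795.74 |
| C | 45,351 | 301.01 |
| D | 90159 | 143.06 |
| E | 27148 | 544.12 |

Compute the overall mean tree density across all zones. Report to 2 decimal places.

N = 60649 + 65121 + 45351 + 90159 + 27148 = 288428.
Overall mean = Σ (Nₕ/N)·x̄ₕ — weight by population share, not a simple average.
Σ Nₕx̄ₕ = 60649·346.98 + 65121·795.74 + 45351·301.01 + 90159·143.06 + 27148·544.12 = 21043990.02 + 51819384.54 + 13651104.51 + 12898146.54 + 14771769.76 = 114184395.37.
Divide by N: 114184395.37 / 288428 = 395.8853... → 395.89.

395.89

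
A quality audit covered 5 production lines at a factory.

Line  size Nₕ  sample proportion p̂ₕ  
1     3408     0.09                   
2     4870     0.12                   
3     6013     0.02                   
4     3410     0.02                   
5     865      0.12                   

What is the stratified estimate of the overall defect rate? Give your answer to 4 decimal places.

0.0637

N = 3408 + 4870 + 6013 + 3410 + 865 = 18566.
Overall proportion = Σ (Nₕ/N)·p̂ₕ.
Σ Nₕp̂ₕ = 306.72 + 584.4 + 120.26 + 68.2 + 103.8 = 1183.38.
1183.38 / 18566 = 0.063739... → 0.0637.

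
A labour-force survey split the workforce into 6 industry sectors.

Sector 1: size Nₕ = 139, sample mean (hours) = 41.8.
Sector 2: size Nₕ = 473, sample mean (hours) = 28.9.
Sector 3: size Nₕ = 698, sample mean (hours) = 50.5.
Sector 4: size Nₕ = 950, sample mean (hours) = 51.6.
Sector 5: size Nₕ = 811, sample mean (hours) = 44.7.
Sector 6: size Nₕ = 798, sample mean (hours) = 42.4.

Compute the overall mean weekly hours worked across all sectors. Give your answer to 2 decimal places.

N = 3869; weights Wₕ = Nₕ/N = (0.0359, 0.1223, 0.1804, 0.2455, 0.2096, 0.2063).
x̄_st = Σ Wₕ·x̄ₕ = 0.0359·41.8 + 0.1223·28.9 + 0.1804·50.5 + 0.2455·51.6 + 0.2096·44.7 + 0.2063·42.4 ≈ 44.9304...
→ 44.93.

44.93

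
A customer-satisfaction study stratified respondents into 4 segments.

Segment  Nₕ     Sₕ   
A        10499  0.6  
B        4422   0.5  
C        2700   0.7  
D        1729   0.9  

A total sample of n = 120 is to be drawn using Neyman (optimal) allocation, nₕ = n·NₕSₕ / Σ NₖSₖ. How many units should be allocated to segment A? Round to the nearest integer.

63

A: NₕSₕ = 10499·0.6 = 6299.4
B: NₕSₕ = 4422·0.5 = 2211
C: NₕSₕ = 2700·0.7 = 1890
D: NₕSₕ = 1729·0.9 = 1556.1
Σ NₕSₕ = 11956.5.
n_A = 120·6299.4/11956.5 = 63.223... → 63.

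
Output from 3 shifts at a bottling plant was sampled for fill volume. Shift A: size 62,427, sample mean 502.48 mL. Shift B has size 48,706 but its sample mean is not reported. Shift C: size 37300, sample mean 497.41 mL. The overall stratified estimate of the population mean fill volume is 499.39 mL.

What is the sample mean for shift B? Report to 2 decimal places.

N = 62427 + 48706 + 37300 = 148433.
Overall total = μ·N = 499.39·148433 = 74125955.87.
Subtract the known strata: 62427·502.48 + 37300·497.41 = 49921711.96.
Remaining total for shift B: 74125955.87 − 49921711.96 = 24204243.91.
Divide by its size: 24204243.91 / 48706 = 496.9458... → 496.95.

496.95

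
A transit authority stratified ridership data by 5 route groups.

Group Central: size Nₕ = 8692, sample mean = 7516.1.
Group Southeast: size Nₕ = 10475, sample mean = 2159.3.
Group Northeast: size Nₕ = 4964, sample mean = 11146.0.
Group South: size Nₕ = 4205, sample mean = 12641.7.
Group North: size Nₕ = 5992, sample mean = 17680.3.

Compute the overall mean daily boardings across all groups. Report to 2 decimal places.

N = 8692 + 10475 + 4964 + 4205 + 5992 = 34328.
Overall mean = Σ (Nₕ/N)·x̄ₕ — weight by population share, not a simple average.
Σ Nₕx̄ₕ = 8692·7516.1 + 10475·2159.3 + 4964·11146.0 + 4205·12641.7 + 5992·17680.3 = 65329941.2 + 22618667.5 + 55328744 + 53158348.5 + 105940357.6 = 302376058.8.
Divide by N: 302376058.8 / 34328 = 8808.4380... → 8808.44.

8808.44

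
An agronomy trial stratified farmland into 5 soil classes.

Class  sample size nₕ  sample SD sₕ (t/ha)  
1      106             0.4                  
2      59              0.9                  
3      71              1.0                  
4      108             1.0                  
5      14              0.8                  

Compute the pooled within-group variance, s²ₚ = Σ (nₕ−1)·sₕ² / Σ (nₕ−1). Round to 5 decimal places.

0.70567

Degrees of freedom: 105 + 58 + 70 + 107 + 13 = 353.
Σ(nₕ−1)sₕ² = 105·0.16 + 58·0.81 + 70·1 + 107·1 + 13·0.64 = 249.1.
s²ₚ = 249.1 / 353 = 0.7056657... → 0.70567.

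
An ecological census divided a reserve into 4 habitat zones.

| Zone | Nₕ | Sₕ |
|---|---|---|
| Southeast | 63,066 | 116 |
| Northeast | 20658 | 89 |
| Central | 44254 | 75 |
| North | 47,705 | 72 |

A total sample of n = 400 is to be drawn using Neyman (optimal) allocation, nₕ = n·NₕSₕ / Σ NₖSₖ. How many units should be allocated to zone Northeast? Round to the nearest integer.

46

Southeast: NₕSₕ = 63066·116 = 7315656
Northeast: NₕSₕ = 20658·89 = 1838562
Central: NₕSₕ = 44254·75 = 3319050
North: NₕSₕ = 47705·72 = 3434760
Σ NₕSₕ = 15908028.
n_Northeast = 400·1838562/15908028 = 46.230... → 46.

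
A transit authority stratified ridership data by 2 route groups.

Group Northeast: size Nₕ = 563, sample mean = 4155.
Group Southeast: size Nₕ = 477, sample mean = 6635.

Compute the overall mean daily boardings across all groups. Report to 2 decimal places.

x̄_st = (Σ Nₕx̄ₕ) / (Σ Nₕ) = (563·4155 + 477·6635) / 1040
= 5504160 / 1040 = 5292.4615... → 5292.46.

5292.46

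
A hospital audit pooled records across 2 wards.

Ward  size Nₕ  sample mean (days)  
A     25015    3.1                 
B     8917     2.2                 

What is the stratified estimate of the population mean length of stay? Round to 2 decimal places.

2.86

N = 25015 + 8917 = 33932.
Weight each subgroup mean by Nₕ/N and sum.
Σ Nₕx̄ₕ = 25015·3.1 + 8917·2.2 = 77546.5 + 19617.4 = 97163.9.
Divide by N: 97163.9 / 33932 = 2.8635... → 2.86.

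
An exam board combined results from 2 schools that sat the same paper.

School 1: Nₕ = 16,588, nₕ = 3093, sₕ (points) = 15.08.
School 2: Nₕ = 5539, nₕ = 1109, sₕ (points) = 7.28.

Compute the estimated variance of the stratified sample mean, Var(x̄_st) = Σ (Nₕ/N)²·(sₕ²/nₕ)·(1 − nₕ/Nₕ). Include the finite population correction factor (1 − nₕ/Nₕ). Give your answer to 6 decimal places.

N = 22127; Wₕ = Nₕ/N.
school 1: (16588/22127)²·15.08²/3093·(1 − 3093/16588) = 0.033615889
school 2: (5539/22127)²·7.28²/1109·(1 − 1109/5539) = 0.002395087
Sum = 0.036010976 → 0.036011.

0.036011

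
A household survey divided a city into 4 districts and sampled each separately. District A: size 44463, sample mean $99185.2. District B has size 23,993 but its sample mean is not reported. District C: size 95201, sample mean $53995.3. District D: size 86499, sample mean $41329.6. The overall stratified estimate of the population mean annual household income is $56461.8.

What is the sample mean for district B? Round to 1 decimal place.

Σ Nₕx̄ₕ = N·μ, so 23993·x̄_B = 250156·56461.8 − (44463·99185.2 + 95201·53995.3 + 86499·41329.6).
= 14124258040.8 − 13125447173.3 = 998810867.5.
x̄_B = 998810867.5 / 23993 = 41629.261... → 41629.3.

41629.3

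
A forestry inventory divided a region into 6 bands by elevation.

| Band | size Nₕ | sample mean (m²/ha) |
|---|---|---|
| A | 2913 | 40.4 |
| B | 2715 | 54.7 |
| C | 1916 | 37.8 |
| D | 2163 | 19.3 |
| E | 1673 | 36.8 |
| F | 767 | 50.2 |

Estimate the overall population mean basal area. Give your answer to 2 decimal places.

39.55

x̄_st = (Σ Nₕx̄ₕ) / (Σ Nₕ) = (2913·40.4 + 2715·54.7 + 1916·37.8 + 2163·19.3 + 1673·36.8 + 767·50.2) / 12147
= 480436.2 / 12147 = 39.5518... → 39.55.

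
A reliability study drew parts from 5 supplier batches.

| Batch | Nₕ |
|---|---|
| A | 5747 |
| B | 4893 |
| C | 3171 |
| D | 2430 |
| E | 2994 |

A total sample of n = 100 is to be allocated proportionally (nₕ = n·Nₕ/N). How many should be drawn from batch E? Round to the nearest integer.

16

Share of batch E = 2994/19235 = 0.15565.
Allocate 100 × 0.15565 = 15.565... → 16.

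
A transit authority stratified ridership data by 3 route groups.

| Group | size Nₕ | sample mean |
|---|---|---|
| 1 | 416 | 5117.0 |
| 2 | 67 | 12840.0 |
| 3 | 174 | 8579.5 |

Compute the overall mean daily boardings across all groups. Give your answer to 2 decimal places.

N = 416 + 67 + 174 = 657.
The stratified mean weights each stratum mean by its population share Nₕ/N.
Σ Nₕx̄ₕ = 416·5117.0 + 67·12840.0 + 174·8579.5 = 2128672 + 860280 + 1492833 = 4481785.
Divide by N: 4481785 / 657 = 6821.5906... → 6821.59.

6821.59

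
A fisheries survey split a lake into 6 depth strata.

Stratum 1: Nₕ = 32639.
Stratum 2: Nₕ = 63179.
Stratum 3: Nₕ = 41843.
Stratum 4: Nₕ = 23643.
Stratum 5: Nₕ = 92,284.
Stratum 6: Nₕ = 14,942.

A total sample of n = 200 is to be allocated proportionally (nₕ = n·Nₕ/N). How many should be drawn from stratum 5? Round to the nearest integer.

69

N = 32639 + 63179 + 41843 + 23643 + 92284 + 14942 = 268530.
n_5 = 200·92284/268530 = 68.733... → 69.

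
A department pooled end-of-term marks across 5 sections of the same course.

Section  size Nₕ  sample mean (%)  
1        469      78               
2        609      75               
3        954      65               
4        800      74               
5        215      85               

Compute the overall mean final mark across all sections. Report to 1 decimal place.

N = 469 + 609 + 954 + 800 + 215 = 3047.
The stratified mean weights each stratum mean by its population share Nₕ/N.
Σ Nₕx̄ₕ = 469·78 + 609·75 + 954·65 + 800·74 + 215·85 = 36582 + 45675 + 62010 + 59200 + 18275 = 221742.
Divide by N: 221742 / 3047 = 72.774... → 72.8.

72.8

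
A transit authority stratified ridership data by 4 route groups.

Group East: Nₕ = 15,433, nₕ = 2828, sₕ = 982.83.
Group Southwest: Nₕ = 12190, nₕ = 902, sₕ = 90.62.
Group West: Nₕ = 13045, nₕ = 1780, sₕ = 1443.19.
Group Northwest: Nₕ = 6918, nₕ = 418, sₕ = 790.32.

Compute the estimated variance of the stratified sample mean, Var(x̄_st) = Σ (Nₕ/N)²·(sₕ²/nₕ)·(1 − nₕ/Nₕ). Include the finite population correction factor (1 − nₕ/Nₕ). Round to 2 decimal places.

135.51

N = 47586; Wₕ = Nₕ/N.
group East: (15433/47586)²·982.83²/2828·(1 − 2828/15433) = 29.34352
group Southwest: (12190/47586)²·90.62²/902·(1 − 902/12190) = 0.55323
group West: (13045/47586)²·1443.19²/1780·(1 − 1780/13045) = 75.93533
group Northwest: (6918/47586)²·790.32²/418·(1 − 418/6918) = 29.67325
Sum = 135.50533 → 135.51.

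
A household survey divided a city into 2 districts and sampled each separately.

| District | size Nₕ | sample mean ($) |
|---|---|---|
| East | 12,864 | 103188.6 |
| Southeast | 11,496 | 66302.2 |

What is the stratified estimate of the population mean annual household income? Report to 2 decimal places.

N = 12864 + 11496 = 24360.
Overall mean = Σ (Nₕ/N)·x̄ₕ — weight by population share, not a simple average.
Σ Nₕx̄ₕ = 12864·103188.6 + 11496·66302.2 = 1327418150.4 + 762210091.2 = 2089628241.6.
Divide by N: 2089628241.6 / 24360 = 85781.1265... → 85781.13.

85781.13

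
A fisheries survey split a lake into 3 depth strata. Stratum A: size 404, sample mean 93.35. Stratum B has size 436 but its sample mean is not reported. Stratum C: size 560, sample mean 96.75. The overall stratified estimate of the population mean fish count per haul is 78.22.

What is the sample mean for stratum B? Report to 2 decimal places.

40.40

Σ Nₕx̄ₕ = N·μ, so 436·x̄_B = 1400·78.22 − (404·93.35 + 560·96.75).
= 109508 − 91893.4 = 17614.6.
x̄_B = 17614.6 / 436 = 40.4005... → 40.40.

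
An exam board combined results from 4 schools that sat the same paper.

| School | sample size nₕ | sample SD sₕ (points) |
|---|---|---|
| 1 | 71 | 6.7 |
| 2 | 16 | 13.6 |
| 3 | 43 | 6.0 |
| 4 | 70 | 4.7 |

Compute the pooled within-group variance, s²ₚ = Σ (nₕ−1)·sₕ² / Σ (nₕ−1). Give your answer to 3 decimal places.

45.678

Degrees of freedom: 70 + 15 + 42 + 69 = 196.
Σ(nₕ−1)sₕ² = 70·44.89 + 15·184.96 + 42·36 + 69·22.09 = 8952.91.
s²ₚ = 8952.91 / 196 = 45.67811... → 45.678.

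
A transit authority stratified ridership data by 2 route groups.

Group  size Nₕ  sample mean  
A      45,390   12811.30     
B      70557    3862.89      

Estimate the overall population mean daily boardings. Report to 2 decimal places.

x̄_st = (Σ Nₕx̄ₕ) / (Σ Nₕ) = (45390·12811.30 + 70557·3862.89) / 115947
= 854058836.73 / 115947 = 7365.9417... → 7365.94.

7365.94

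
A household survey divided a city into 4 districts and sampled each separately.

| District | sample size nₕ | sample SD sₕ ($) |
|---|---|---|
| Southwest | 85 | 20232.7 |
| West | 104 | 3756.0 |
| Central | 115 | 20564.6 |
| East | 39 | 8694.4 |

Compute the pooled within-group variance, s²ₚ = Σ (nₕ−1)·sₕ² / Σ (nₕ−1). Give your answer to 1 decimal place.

256409827.0

Southwest: (85−1)·20232.7² = 84·409362149.29 = 34386420540.36
West: (104−1)·3756.0² = 103·14107536 = 1453076208
Central: (115−1)·20564.6² = 114·422902773.16 = 48210916140.24
East: (39−1)·8694.4² = 38·75592591.36 = 2872518471.68
Numerator = 86922931360.28; denominator = Σ(nₕ−1) = 339.
s²ₚ = 86922931360.28/339 = 256409827.021... → 256409827.0.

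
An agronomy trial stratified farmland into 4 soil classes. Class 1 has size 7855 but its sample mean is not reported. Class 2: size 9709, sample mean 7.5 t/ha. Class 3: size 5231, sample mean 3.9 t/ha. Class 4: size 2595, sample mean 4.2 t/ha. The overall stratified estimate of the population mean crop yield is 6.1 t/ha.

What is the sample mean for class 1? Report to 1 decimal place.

Σ Nₕx̄ₕ = N·μ, so 7855·x̄_1 = 25390·6.1 − (9709·7.5 + 5231·3.9 + 2595·4.2).
= 154879 − 104117.4 = 50761.6.
x̄_1 = 50761.6 / 7855 = 6.462... → 6.5.

6.5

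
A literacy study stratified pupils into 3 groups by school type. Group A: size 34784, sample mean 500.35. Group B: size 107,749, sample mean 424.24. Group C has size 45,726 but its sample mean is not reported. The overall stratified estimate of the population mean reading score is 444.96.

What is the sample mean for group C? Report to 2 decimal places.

451.65

Σ Nₕx̄ₕ = N·μ, so 45726·x̄_C = 188259·444.96 − (34784·500.35 + 107749·424.24).
= 83767724.64 − 63115610.16 = 20652114.48.
x̄_C = 20652114.48 / 45726 = 451.6493... → 451.65.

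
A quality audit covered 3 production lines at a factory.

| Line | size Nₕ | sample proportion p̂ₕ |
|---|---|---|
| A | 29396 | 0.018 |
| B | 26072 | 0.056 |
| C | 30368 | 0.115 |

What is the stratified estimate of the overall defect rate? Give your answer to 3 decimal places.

Wₕ = Nₕ/N with N = 85836: 0.3425, 0.3037, 0.3538.
p̂_st = 0.3425·0.018 + 0.3037·0.056 + 0.3538·0.115 ≈ 0.06386... → 0.064.

0.064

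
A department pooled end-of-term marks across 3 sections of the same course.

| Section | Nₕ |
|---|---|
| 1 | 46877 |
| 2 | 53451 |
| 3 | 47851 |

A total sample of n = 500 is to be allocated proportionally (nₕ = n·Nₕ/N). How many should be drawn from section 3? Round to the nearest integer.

N = 46877 + 53451 + 47851 = 148179.
n_3 = 500·47851/148179 = 161.464... → 161.

161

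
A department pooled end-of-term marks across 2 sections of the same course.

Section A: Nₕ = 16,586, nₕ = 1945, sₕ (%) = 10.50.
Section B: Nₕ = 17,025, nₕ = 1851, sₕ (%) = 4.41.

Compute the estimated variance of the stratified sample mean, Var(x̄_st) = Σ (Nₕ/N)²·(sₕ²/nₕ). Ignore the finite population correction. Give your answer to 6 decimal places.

0.016499

N = 33611; Wₕ = Nₕ/N.
section A: (16586/33611)²·10.50²/1945 = 0.013803189
section B: (17025/33611)²·4.41²/1851 = 0.002695766
Sum = 0.016498955 → 0.016499.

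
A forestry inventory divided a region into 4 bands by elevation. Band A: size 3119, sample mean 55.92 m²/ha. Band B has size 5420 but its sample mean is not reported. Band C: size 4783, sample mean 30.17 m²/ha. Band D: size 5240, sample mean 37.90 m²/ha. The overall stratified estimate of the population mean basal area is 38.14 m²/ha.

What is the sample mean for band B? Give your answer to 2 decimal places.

Σ Nₕx̄ₕ = N·μ, so 5420·x̄_B = 18562·38.14 − (3119·55.92 + 4783·30.17 + 5240·37.90).
= 707954.68 − 517313.59 = 190641.09.
x̄_B = 190641.09 / 5420 = 35.1736... → 35.17.

35.17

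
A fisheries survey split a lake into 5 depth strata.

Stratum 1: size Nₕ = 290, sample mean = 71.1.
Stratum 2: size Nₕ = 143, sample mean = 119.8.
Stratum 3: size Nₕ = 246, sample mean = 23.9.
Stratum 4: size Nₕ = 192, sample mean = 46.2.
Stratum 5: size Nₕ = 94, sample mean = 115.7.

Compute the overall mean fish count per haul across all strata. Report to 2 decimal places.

65.67

N = 290 + 143 + 246 + 192 + 94 = 965.
The stratified mean weights each stratum mean by its population share Nₕ/N.
Σ Nₕx̄ₕ = 290·71.1 + 143·119.8 + 246·23.9 + 192·46.2 + 94·115.7 = 20619 + 17131.4 + 5879.4 + 8870.4 + 10875.8 = 63376.
Divide by N: 63376 / 965 = 65.6746... → 65.67.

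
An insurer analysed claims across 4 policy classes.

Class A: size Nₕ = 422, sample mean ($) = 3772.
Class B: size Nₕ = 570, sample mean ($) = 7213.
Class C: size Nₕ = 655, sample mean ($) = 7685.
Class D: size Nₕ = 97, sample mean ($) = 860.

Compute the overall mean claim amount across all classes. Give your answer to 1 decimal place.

x̄_st = (Σ Nₕx̄ₕ) / (Σ Nₕ) = (422·3772 + 570·7213 + 655·7685 + 97·860) / 1744
= 10820289 / 1744 = 6204.294... → 6204.3.

6204.3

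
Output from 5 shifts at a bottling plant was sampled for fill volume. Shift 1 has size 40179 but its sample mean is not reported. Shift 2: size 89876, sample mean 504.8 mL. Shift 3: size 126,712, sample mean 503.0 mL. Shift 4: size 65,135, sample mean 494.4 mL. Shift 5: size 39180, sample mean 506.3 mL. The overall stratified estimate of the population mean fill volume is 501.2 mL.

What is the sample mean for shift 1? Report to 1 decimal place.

493.5

N = 40179 + 89876 + 126712 + 65135 + 39180 = 361082.
Overall total = μ·N = 501.2·361082 = 180974298.4.
Subtract the known strata: 89876·504.8 + 126712·503.0 + 65135·494.4 + 39180·506.3 = 161145118.8.
Remaining total for shift 1: 180974298.4 − 161145118.8 = 19829179.6.
Divide by its size: 19829179.6 / 40179 = 493.521... → 493.5.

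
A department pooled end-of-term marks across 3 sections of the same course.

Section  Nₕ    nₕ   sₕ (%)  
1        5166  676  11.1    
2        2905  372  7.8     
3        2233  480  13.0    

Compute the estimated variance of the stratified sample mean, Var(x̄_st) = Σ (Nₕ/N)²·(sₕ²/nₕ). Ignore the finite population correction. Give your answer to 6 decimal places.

N = 10304. Term for each stratum: Wₕ²sₕ²/nₕ.
Var(x̄_st) = 0.045813805 + 0.012999506 + 0.016535267 = 0.075348578 → 0.075349.

0.075349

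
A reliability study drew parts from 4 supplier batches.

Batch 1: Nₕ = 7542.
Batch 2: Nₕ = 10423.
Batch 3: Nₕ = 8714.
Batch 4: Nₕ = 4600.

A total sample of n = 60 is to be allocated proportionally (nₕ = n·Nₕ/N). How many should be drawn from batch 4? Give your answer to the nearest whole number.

9

N = 7542 + 10423 + 8714 + 4600 = 31279.
n_4 = 60·4600/31279 = 8.824... → 9.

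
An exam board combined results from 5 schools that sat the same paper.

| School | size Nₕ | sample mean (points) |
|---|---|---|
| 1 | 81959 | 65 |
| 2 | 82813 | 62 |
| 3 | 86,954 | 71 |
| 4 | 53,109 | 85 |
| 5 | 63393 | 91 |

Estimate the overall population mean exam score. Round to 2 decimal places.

73.10

N = 368228; weights Wₕ = Nₕ/N = (0.2226, 0.2249, 0.2361, 0.1442, 0.1722).
x̄_st = Σ Wₕ·x̄ₕ = 0.2226·65 + 0.2249·62 + 0.2361·71 + 0.1442·85 + 0.1722·91 ≈ 73.1028...
→ 73.10.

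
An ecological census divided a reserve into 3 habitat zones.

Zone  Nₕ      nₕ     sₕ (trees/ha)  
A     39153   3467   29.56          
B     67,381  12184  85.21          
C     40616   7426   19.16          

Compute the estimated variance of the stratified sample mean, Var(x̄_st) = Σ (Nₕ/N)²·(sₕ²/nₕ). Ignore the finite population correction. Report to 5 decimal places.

N = 147150; Wₕ = Nₕ/N.
zone A: (39153/147150)²·29.56²/3467 = 0.01784286
zone B: (67381/147150)²·85.21²/12184 = 0.12495269
zone C: (40616/147150)²·19.16²/7426 = 0.00376626
Sum = 0.14656181 → 0.14656.

0.14656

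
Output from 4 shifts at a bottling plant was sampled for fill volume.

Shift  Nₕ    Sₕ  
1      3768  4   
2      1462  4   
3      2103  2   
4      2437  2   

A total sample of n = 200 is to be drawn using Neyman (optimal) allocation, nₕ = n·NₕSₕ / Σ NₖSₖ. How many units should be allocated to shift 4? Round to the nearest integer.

1: NₕSₕ = 3768·4 = 15072
2: NₕSₕ = 1462·4 = 5848
3: NₕSₕ = 2103·2 = 4206
4: NₕSₕ = 2437·2 = 4874
Σ NₕSₕ = 30000.
n_4 = 200·4874/30000 = 32.493... → 32.

32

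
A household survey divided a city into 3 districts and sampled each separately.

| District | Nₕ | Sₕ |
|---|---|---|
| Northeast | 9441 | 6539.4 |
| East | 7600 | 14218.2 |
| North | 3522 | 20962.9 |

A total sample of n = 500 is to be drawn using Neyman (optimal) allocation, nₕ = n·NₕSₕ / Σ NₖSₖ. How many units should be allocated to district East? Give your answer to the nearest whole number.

222

Northeast: NₕSₕ = 9441·6539.4 = 61738475.4
East: NₕSₕ = 7600·14218.2 = 108058320
North: NₕSₕ = 3522·20962.9 = 73831333.8
Σ NₕSₕ = 243628129.2.
n_East = 500·108058320/243628129.2 = 221.769... → 222.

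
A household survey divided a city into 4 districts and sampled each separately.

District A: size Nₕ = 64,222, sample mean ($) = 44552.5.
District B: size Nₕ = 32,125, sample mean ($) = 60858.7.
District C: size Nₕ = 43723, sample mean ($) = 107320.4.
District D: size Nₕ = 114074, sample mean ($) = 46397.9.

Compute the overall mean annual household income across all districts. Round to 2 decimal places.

N = 64222 + 32125 + 43723 + 114074 = 254144.
Weight each subgroup mean by Nₕ/N and sum.
Σ Nₕx̄ₕ = 64222·44552.5 + 32125·60858.7 + 43723·107320.4 + 114074·46397.9 = 2861250655 + 1955085737.5 + 4692369849.2 + 5292794044.6 = 14801500286.3.
Divide by N: 14801500286.3 / 254144 = 58240.6049... → 58240.60.

58240.60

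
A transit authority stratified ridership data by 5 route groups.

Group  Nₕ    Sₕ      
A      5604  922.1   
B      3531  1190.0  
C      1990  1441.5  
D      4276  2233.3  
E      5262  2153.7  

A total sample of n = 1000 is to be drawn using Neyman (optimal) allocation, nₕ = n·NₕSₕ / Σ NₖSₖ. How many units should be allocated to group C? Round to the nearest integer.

Σ NₕSₕ = 5604·922.1 + 3531·1190.0 + 1990·1441.5 + 4276·2233.3 + 5262·2153.7 = 33120283.6.
Share for C: 2868585/33120283.6 = 0.08661.
n_C = 1000 × 0.08661 = 86.611... → 87.

87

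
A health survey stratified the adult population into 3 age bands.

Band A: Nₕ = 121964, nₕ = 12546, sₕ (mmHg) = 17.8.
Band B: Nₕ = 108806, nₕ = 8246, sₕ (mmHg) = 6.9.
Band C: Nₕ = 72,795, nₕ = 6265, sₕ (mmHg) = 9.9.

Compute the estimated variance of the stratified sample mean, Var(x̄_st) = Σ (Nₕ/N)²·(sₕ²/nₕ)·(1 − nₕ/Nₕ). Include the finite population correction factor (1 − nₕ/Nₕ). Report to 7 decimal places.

N = 303565. Term for each stratum: Wₕ²sₕ²/nₕ·(1−nₕ/Nₕ).
Var(x̄_st) = 0.0036572257 + 0.0006855349 + 0.0008221764 = 0.0051649369 → 0.0051649.

0.0051649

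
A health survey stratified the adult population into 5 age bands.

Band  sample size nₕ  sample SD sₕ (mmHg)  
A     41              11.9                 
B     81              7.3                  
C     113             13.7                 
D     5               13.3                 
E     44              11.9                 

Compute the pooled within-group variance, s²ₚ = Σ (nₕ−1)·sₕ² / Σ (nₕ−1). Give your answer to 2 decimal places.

A: (41−1)·11.9² = 40·141.61 = 5664.4
B: (81−1)·7.3² = 80·53.29 = 4263.2
C: (113−1)·13.7² = 112·187.69 = 21021.28
D: (5−1)·13.3² = 4·176.89 = 707.56
E: (44−1)·11.9² = 43·141.61 = 6089.23
Numerator = 37745.67; denominator = Σ(nₕ−1) = 279.
s²ₚ = 37745.67/279 = 135.2891... → 135.29.

135.29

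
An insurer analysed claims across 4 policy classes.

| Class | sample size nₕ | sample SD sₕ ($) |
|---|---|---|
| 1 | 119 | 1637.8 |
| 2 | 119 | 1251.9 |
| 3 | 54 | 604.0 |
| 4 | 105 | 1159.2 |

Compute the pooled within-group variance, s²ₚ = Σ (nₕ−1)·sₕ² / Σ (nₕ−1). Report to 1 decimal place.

1680769.7

Degrees of freedom: 118 + 118 + 53 + 104 = 393.
Σ(nₕ−1)sₕ² = 118·2682388.84 + 118·1567253.61 + 53·364816 + 104·1343744.64 = 660542499.66.
s²ₚ = 660542499.66 / 393 = 1680769.719... → 1680769.7.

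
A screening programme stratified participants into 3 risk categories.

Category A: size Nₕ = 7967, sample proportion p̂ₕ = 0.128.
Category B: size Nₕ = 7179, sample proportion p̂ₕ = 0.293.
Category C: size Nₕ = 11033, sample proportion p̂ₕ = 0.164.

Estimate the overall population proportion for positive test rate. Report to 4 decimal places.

Wₕ = Nₕ/N with N = 26179: 0.3043, 0.2742, 0.4214.
p̂_st = 0.3043·0.128 + 0.2742·0.293 + 0.4214·0.164 ≈ 0.188420... → 0.1884.

0.1884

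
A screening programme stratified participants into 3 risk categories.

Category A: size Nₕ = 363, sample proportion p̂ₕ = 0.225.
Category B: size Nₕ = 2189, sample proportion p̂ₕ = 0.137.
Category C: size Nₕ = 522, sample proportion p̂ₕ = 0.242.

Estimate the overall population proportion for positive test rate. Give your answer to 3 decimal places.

0.165

Wₕ = Nₕ/N with N = 3074: 0.1181, 0.7121, 0.1698.
p̂_st = 0.1181·0.225 + 0.7121·0.137 + 0.1698·0.242 ≈ 0.16522... → 0.165.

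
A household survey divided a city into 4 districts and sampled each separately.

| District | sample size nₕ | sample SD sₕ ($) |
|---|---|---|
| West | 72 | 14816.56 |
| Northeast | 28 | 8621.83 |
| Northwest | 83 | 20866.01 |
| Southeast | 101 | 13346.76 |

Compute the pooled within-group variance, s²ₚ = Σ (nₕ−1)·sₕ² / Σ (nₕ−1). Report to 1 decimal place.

West: (72−1)·14816.56² = 71·219530450.2336 = 15586661966.5856
Northeast: (28−1)·8621.83² = 27·74335952.5489 = 2007070718.8203
Northwest: (83−1)·20866.01² = 82·435390373.3201 = 35702010612.2482
Southeast: (101−1)·13346.76² = 100·178136002.4976 = 17813600249.76
Numerator = 71109343547.4141; denominator = Σ(nₕ−1) = 280.
s²ₚ = 71109343547.4141/280 = 253961941.241... → 253961941.2.

253961941.2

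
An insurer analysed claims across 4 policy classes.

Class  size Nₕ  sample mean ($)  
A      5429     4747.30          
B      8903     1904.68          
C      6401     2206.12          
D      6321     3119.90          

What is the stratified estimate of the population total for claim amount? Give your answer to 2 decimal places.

Population total = Σ Nₕ·x̄ₕ (each stratum's size times its mean).
5429·4747.30 + 8903·1904.68 + 6401·2206.12 + 6321·3119.90 = 25773091.7 + 16957366.04 + 14121374.12 + 19720887.9 = 76572719.76.

76572719.76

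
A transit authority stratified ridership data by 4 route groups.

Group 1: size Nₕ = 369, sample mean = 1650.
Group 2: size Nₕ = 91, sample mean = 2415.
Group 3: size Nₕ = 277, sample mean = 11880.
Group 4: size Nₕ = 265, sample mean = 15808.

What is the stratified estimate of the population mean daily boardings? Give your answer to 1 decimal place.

8291.9

N = 369 + 91 + 277 + 265 = 1002.
The stratified mean weights each stratum mean by its population share Nₕ/N.
Σ Nₕx̄ₕ = 369·1650 + 91·2415 + 277·11880 + 265·15808 = 608850 + 219765 + 3290760 + 4189120 = 8308495.
Divide by N: 8308495 / 1002 = 8291.911... → 8291.9.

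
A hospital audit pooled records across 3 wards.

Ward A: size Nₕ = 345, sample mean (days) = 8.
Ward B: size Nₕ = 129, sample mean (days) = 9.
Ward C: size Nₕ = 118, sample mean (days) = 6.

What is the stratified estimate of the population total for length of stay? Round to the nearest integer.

Population total = Σ Nₕ·x̄ₕ (each stratum's size times its mean).
345·8 + 129·9 + 118·6 = 2760 + 1161 + 708 = 4629.

4629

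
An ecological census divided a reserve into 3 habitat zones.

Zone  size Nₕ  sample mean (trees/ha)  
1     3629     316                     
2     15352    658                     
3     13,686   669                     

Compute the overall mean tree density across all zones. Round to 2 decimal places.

N = 3629 + 15352 + 13686 = 32667.
Weight each subgroup mean by Nₕ/N and sum.
Σ Nₕx̄ₕ = 3629·316 + 15352·658 + 13686·669 = 1146764 + 10101616 + 9155934 = 20404314.
Divide by N: 20404314 / 32667 = 624.6155... → 624.62.

624.62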